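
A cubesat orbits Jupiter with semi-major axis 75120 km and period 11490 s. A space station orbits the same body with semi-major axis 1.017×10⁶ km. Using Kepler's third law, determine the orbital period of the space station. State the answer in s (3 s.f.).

T₂ ≈ 5.72×10⁵ s

Kepler's third law: T² ∝ a³, so T₂ = T₁ (a₂/a₁)^(3/2).
a₂/a₁ = 13.54, (a₂/a₁)^(3/2) = 49.81.
T₂ = 11490 × 49.81 = 5.724×10⁵ s.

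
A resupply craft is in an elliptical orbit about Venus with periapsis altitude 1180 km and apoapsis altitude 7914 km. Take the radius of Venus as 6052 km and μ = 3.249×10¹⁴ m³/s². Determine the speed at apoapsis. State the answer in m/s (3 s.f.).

r_p = 6052 + 1180 = 7232.0 km = 7.2320×10⁶ m.
r_a = 6052 + 7914 = 13966 km = 1.3966×10⁷ m.
Semi-major axis a = (r_p + r_a)/2 = 10599 km = 1.060×10⁷ m.
Vis-viva: v² = μ(2/r − 1/a) = 3.249×10¹⁴ × (1.432×10⁻⁷ − 9.435×10⁻⁸) = 1.587×10⁷ m²/s².
v = 3984 m/s.

v ≈ 3980 m/s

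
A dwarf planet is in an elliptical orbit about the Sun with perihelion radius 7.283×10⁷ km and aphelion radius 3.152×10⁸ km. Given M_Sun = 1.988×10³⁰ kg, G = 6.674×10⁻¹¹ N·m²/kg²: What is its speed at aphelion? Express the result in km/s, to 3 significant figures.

μ = GM = 6.674×10⁻¹¹ × 1.988×10³⁰ = 1.327×10²⁰ m³/s².
Semi-major axis a = (r_p + r_a)/2 = 1.9402×10⁸ km = 1.940×10¹¹ m.
Vis-viva: v² = μ(2/r − 1/a) = 1.327×10²⁰ × (6.345×10⁻¹² − 5.154×10⁻¹²) = 1.580×10⁸ m²/s².
v = 12570 m/s = 12.57 km/s.

v ≈ 12.6 km/s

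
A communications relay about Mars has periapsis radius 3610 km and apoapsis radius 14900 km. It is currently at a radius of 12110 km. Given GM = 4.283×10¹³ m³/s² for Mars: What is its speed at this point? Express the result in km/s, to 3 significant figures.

v ≈ 1.56 km/s

Semi-major axis a = (r_p + r_a)/2 = 9255.0 km = 9.255×10⁶ m.
Vis-viva: v² = μ(2/r − 1/a) = 4.283×10¹³ × (1.652×10⁻⁷ − 1.080×10⁻⁷) = 2.446×10⁶ m²/s².
v = 1564 m/s = 1.564 km/s.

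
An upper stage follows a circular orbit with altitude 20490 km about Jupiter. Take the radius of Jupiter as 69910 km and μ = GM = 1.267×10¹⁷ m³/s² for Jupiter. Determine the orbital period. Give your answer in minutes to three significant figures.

r = 69910 + 20490 = 90400 km = 9.0400×10⁷ m.
Kepler's third law: T = 2π√(r³/μ) = 2π√((9.040×10⁷)³ / 1.267×10¹⁷).
r³/μ = 5.831×10⁶ s², so T = 2π × 2.415×10³ = 1.517×10⁴ s.
Converting: 1.517×10⁴ s ÷ 60.00 = 252.9 minutes.

T ≈ 253 minutes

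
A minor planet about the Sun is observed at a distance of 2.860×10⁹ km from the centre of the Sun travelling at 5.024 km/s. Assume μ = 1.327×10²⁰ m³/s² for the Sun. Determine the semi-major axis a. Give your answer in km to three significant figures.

r = 2.860×10¹² m.
Specific orbital energy ε = v²/2 − μ/r = (5024)²/2 − 1.327×10²⁰/2.860×10¹² = -3.378×10⁷ J/kg.
Since ε = −μ/(2a), a = −μ/(2ε) = 1.964×10¹² m = 1.9643×10⁹ km.

a ≈ 1.96×10⁹ km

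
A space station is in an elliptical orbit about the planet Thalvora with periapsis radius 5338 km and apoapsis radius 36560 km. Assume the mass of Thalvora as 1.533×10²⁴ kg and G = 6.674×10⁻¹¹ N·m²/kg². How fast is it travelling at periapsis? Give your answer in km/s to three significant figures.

v ≈ 5.78 km/s

μ = GM = 6.674×10⁻¹¹ × 1.533×10²⁴ = 1.023×10¹⁴ m³/s².
Semi-major axis a = (r_p + r_a)/2 = 20949 km = 2.095×10⁷ m.
Vis-viva: v² = μ(2/r − 1/a) = 1.023×10¹⁴ × (3.747×10⁻⁷ − 4.773×10⁻⁸) = 3.345×10⁷ m²/s².
v = 5784 m/s = 5.784 km/s.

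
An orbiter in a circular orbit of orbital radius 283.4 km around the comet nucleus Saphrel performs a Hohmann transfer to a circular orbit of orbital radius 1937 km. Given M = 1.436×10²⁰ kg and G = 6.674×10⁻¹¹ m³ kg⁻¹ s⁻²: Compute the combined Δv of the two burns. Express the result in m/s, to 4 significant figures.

μ = GM = 6.674×10⁻¹¹ × 1.436×10²⁰ = 9.584×10⁹ m³/s².
r₁ = 283.4 km = 2.834×10⁵ m.
r₂ = 1937 km = 1.937×10⁶ m.
Transfer ellipse a_t = (r₁ + r₂)/2 = 1.110×10⁶ m.
At r₁: circular v_c1 = √(μ/r₁) = 183.9 m/s; transfer-periapsis v_p = √[μ(2/r₁ − 1/a_t)] = 242.9 m/s.
Δv₁ = v_p − v_c1 = 59.01 m/s.
At r₂: circular v_c2 = √(μ/r₂) = 70.34 m/s; transfer-apoapsis v_a = √[μ(2/r₂ − 1/a_t)] = 35.54 m/s.
Δv₂ = v_c2 − v_a = 34.80 m/s.
Total Δv = Δv₁ + Δv₂ = 93.81 m/s.

Δv_total ≈ 93.81 m/s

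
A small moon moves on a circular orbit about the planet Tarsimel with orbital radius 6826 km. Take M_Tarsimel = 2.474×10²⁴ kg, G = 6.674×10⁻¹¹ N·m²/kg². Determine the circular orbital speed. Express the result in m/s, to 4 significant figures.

μ = GM = 6.674×10⁻¹¹ × 2.474×10²⁴ = 1.651×10¹⁴ m³/s².
r = 6826 km = 6.826×10⁶ m.
For a circular orbit v = √(μ/r) = √(1.651×10¹⁴ / 6.826×10⁶) = √(2.419×10⁷) = 4918 m/s.

v ≈ 4918 m/s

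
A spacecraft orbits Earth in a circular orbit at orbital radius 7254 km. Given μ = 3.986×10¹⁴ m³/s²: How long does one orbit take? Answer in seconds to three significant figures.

r = 7254 km = 7.254×10⁶ m.
Kepler's third law: T = 2π√(r³/μ) = 2π√((7.254×10⁶)³ / 3.986×10¹⁴).
r³/μ = 9.576×10⁵ s², so T = 2π × 9.786×10² = 6.149×10³ s.

T ≈ 6150 seconds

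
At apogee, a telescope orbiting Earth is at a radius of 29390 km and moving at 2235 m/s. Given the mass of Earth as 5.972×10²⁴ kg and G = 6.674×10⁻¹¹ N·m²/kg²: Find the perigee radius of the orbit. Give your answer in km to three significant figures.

perigee radius ≈ 6630 km

μ = GM = 6.674×10⁻¹¹ × 5.972×10²⁴ = 3.986×10¹⁴ m³/s².
r_a = 2.939×10⁷ m.
Specific energy ε = v²/2 − μ/r = -1.106×10⁷ J/kg, so a = −μ/(2ε) = 1.801×10⁷ m.
The apsides satisfy r_p + r_a = 2a, so the perigee radius is 2a − r_a = 6.635×10⁶ m = 6634.7 km.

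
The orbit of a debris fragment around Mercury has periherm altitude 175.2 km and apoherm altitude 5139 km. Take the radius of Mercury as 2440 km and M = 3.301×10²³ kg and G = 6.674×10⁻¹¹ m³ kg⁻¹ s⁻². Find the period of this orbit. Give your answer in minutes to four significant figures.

T ≈ 256.7 minutes

μ = GM = 6.674×10⁻¹¹ × 3.301×10²³ = 2.203×10¹³ m³/s².
r_p = 2440 + 175.2 = 2615.2 km = 2.6152×10⁶ m.
r_a = 2440 + 5139 = 7579.0 km = 7.5790×10⁶ m.
Semi-major axis a = (r_p + r_a)/2 = (2615.2 + 7579.0)/2 = 5097.1 km = 5.097×10⁶ m.
By Kepler's third law T = 2π√(a³/μ) = 2π × 2.452×10³ = 1.540×10⁴ s.
= 256.7 minutes.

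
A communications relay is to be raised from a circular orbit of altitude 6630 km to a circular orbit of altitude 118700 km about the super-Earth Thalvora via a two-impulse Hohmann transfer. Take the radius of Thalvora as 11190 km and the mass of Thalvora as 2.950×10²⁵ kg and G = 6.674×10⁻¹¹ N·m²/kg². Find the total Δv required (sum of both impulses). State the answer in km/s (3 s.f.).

μ = GM = 6.674×10⁻¹¹ × 2.950×10²⁵ = 1.969×10¹⁵ m³/s².
r₁ = 11190 + 6630 = 17820 km = 1.7820×10⁷ m.
r₂ = 11190 + 118700 = 129890 km = 1.2989×10⁸ m.
Transfer ellipse a_t = (r₁ + r₂)/2 = 7.386×10⁷ m.
At r₁: circular v_c1 = √(μ/r₁) = 10510 m/s; transfer-periapsis v_p = √[μ(2/r₁ − 1/a_t)] = 13940 m/s.
Δv₁ = v_p − v_c1 = 3428 m/s.
At r₂: circular v_c2 = √(μ/r₂) = 3893 m/s; transfer-apoapsis v_a = √[μ(2/r₂ − 1/a_t)] = 1912 m/s.
Δv₂ = v_c2 − v_a = 1981 m/s.
Total Δv = Δv₁ + Δv₂ = 5409 m/s = 5.409 km/s.

Δv_total ≈ 5.41 km/s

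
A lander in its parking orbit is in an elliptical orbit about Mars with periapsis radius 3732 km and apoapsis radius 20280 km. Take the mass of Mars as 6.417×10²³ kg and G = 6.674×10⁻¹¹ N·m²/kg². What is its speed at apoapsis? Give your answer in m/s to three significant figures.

μ = GM = 6.674×10⁻¹¹ × 6.417×10²³ = 4.283×10¹³ m³/s².
Semi-major axis a = (r_p + r_a)/2 = 12006 km = 1.201×10⁷ m.
Vis-viva: v² = μ(2/r − 1/a) = 4.283×10¹³ × (9.862×10⁻⁸ − 8.329×10⁻⁸) = 6.564×10⁵ m²/s².
v = 810.2 m/s.

v ≈ 810 m/s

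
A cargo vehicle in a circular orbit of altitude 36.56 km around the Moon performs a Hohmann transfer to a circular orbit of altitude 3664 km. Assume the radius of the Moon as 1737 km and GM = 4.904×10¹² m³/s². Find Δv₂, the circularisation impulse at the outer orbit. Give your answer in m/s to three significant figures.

Δv ≈ 283 m/s

r₁ = 1737 + 36.56 = 1773.6 km = 1.7736×10⁶ m.
r₂ = 1737 + 3664 = 5401.0 km = 5.4010×10⁶ m.
Transfer ellipse a_t = (r₁ + r₂)/2 = 3.587×10⁶ m.
At r₁: circular v_c1 = √(μ/r₁) = 1663 m/s; transfer-perilune v_p = √[μ(2/r₁ − 1/a_t)] = 2040 m/s.
At r₂: circular v_c2 = √(μ/r₂) = 952.9 m/s; transfer-apolune v_a = √[μ(2/r₂ − 1/a_t)] = 670.0 m/s.
Δv₂ = v_c2 − v_a = 282.9 m/s.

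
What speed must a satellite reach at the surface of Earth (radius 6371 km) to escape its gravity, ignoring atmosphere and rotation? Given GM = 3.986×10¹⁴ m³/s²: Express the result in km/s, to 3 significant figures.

r = R = 6.371×10⁶ m.
Escape speed v_esc = √(2μ/r) = √(2 × 3.986×10¹⁴ / 6.371×10⁶) = √(1.251×10⁸) = 11190 m/s.
= 11.19 km/s.

v_esc ≈ 11.2 km/s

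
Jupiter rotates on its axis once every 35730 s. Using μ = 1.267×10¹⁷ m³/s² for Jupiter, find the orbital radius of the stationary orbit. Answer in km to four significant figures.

A synchronous orbit has period T, so by Kepler's third law a = (μT²/4π²)^(1/3).
μT²/4π² = 1.267×10¹⁷ × (3.573×10⁴)² / 39.48 = 4.097×10²⁴ m³.
a = 1.600×10⁸ m = 1.6002×10⁵ km.

r_sync ≈ 1.600×10⁵ km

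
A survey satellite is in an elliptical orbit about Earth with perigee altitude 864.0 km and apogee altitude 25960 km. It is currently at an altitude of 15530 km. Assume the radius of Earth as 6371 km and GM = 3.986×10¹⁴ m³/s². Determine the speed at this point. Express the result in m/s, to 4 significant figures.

v ≈ 4031 m/s

r_p = 6371 + 864.0 = 7235.0 km = 7.2350×10⁶ m.
r_a = 6371 + 25960 = 32331 km = 3.2331×10⁷ m.
r = 6371 + 15530 = 21901 km = 2.190×10⁷ m.
Semi-major axis a = (r_p + r_a)/2 = 19783 km = 1.978×10⁷ m.
Vis-viva: v² = μ(2/r − 1/a) = 3.986×10¹⁴ × (9.132×10⁻⁸ − 5.055×10⁻⁸) = 1.625×10⁷ m²/s².
v = 4031 m/s.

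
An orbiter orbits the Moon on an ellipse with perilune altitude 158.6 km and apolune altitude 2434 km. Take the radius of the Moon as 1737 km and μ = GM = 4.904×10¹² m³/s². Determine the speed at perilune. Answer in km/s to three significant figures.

v ≈ 1.89 km/s

r_p = 1737 + 158.6 = 1895.6 km = 1.8956×10⁶ m.
r_a = 1737 + 2434 = 4171.0 km = 4.1710×10⁶ m.
Semi-major axis a = (r_p + r_a)/2 = 3033.3 km = 3.033×10⁶ m.
Vis-viva: v² = μ(2/r − 1/a) = 4.904×10¹² × (1.055×10⁻⁶ − 3.297×10⁻⁷) = 3.557×10⁶ m²/s².
v = 1886 m/s = 1.886 km/s.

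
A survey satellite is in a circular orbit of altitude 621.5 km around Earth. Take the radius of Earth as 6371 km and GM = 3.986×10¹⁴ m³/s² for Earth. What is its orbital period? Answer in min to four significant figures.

r = 6371 + 621.5 = 6992.5 km = 6.9925×10⁶ m.
Kepler's third law: T = 2π√(r³/μ) = 2π√((6.992×10⁶)³ / 3.986×10¹⁴).
r³/μ = 8.577×10⁵ s², so T = 2π × 9.261×10² = 5.819×10³ s.
Converting: 5.819×10³ s ÷ 60.00 = 96.99 min.

T ≈ 96.99 min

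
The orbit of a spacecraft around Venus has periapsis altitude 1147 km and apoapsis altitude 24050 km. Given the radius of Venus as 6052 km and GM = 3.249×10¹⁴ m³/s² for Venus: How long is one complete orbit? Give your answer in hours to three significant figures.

T ≈ 7.80 hours

r_p = 6052 + 1147 = 7199.0 km = 7.1990×10⁶ m.
r_a = 6052 + 24050 = 30102 km = 3.0102×10⁷ m.
Semi-major axis a = (r_p + r_a)/2 = (7199.0 + 30102)/2 = 18650 km = 1.865×10⁷ m.
By Kepler's third law T = 2π√(a³/μ) = 2π × 4.468×10³ = 2.808×10⁴ s.
= 7.799 hours.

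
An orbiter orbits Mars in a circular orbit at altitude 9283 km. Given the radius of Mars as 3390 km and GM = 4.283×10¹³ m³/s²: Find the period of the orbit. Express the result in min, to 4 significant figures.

T ≈ 721.9 min

r = 3390 + 9283 = 12673 km = 1.2673×10⁷ m.
Kepler's third law: T = 2π√(r³/μ) = 2π√((1.267×10⁷)³ / 4.283×10¹³).
r³/μ = 4.752×10⁷ s², so T = 2π × 6.894×10³ = 4.331×10⁴ s.
Converting: 4.331×10⁴ s ÷ 60.00 = 721.9 min.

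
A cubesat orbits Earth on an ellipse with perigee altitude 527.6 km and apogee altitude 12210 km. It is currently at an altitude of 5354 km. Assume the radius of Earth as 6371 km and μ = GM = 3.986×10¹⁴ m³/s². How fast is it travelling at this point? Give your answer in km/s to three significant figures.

v ≈ 6.06 km/s

r_p = 6371 + 527.6 = 6898.6 km = 6.8986×10⁶ m.
r_a = 6371 + 12210 = 18581 km = 1.8581×10⁷ m.
r = 6371 + 5354 = 11725 km = 1.172×10⁷ m.
Semi-major axis a = (r_p + r_a)/2 = 12740 km = 1.274×10⁷ m.
Vis-viva: v² = μ(2/r − 1/a) = 3.986×10¹⁴ × (1.706×10⁻⁷ − 7.849×10⁻⁸) = 3.670×10⁷ m²/s².
v = 6058 m/s = 6.058 km/s.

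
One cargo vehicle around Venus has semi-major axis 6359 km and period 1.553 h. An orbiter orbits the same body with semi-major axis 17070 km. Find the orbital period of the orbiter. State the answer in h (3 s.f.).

T₂ ≈ 6.83 h

Kepler's third law: T² ∝ a³, so T₂ = T₁ (a₂/a₁)^(3/2).
a₂/a₁ = 2.684, (a₂/a₁)^(3/2) = 4.398.
T₂ = 1.553 × 4.398 = 6.830 h.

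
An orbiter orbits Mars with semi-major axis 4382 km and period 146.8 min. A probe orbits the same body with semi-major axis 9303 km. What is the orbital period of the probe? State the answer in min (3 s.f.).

Kepler's third law: T² ∝ a³, so T₂ = T₁ (a₂/a₁)^(3/2).
a₂/a₁ = 2.123, (a₂/a₁)^(3/2) = 3.093.
T₂ = 146.8 × 3.093 = 454.1 min.

T₂ ≈ 454 min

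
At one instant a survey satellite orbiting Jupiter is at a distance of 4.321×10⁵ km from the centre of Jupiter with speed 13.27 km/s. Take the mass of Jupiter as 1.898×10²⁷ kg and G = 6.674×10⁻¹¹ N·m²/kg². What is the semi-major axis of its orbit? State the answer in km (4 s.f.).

μ = GM = 6.674×10⁻¹¹ × 1.898×10²⁷ = 1.267×10¹⁷ m³/s².
r = 4.321×10⁸ m.
Vis-viva rearranged: 1/a = 2/r − v²/μ = 4.629×10⁻⁹ − 1.390×10⁻⁹ = 3.238×10⁻⁹ m⁻¹.
a = 3.088×10⁸ m = 3.0879×10⁵ km.

a ≈ 3.088×10⁵ km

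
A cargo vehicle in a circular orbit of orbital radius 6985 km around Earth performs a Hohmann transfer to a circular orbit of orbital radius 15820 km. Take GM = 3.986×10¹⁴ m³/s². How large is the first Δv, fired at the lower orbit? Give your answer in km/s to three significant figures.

Δv ≈ 1.34 km/s

r₁ = 6985 km = 6.985×10⁶ m.
r₂ = 15820 km = 1.582×10⁷ m.
Transfer ellipse a_t = (r₁ + r₂)/2 = 1.140×10⁷ m.
At r₁: circular v_c1 = √(μ/r₁) = 7554 m/s; transfer-perigee v_p = √[μ(2/r₁ − 1/a_t)] = 8898 m/s.
Δv₁ = v_p − v_c1 = 1344 m/s.
= 1.344 km/s.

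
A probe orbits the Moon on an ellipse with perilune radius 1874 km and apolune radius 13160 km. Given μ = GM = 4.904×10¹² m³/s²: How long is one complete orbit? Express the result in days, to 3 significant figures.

T ≈ 0.677 days

Semi-major axis a = (r_p + r_a)/2 = (1874.0 + 13160)/2 = 7517.0 km = 7.517×10⁶ m.
By Kepler's third law T = 2π√(a³/μ) = 2π × 9.307×10³ = 5.848×10⁴ s.
= 0.6768 days.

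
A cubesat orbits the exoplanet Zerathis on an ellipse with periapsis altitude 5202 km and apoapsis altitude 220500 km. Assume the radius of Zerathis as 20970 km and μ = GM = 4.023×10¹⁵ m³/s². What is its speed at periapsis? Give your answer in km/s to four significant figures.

v ≈ 16.65 km/s

r_p = 20970 + 5202 = 26172 km = 2.6172×10⁷ m.
r_a = 20970 + 220500 = 241470 km = 2.4147×10⁸ m.
Semi-major axis a = (r_p + r_a)/2 = 1.3382×10⁵ km = 1.338×10⁸ m.
Vis-viva: v² = μ(2/r − 1/a) = 4.023×10¹⁵ × (7.642×10⁻⁸ − 7.473×10⁻⁹) = 2.774×10⁸ m²/s².
v = 16650 m/s = 16.65 km/s.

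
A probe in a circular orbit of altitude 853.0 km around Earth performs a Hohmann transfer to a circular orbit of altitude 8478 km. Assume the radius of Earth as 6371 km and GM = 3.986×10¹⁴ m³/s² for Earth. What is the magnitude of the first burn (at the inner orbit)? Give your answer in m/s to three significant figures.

Δv ≈ 1190 m/s

r₁ = 6371 + 853.0 = 7224.0 km = 7.2240×10⁶ m.
r₂ = 6371 + 8478 = 14849 km = 1.4849×10⁷ m.
Transfer ellipse a_t = (r₁ + r₂)/2 = 1.104×10⁷ m.
At r₁: circular v_c1 = √(μ/r₁) = 7428 m/s; transfer-perigee v_p = √[μ(2/r₁ − 1/a_t)] = 8616 m/s.
Δv₁ = v_p − v_c1 = 1188 m/s.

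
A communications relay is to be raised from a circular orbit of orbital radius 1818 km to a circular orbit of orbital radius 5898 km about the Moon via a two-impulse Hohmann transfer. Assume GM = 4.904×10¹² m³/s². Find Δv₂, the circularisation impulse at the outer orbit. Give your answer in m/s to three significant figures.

Δv ≈ 286 m/s

r₁ = 1818 km = 1.818×10⁶ m.
r₂ = 5898 km = 5.898×10⁶ m.
Transfer ellipse a_t = (r₁ + r₂)/2 = 3.858×10⁶ m.
At r₁: circular v_c1 = √(μ/r₁) = 1642 m/s; transfer-perilune v_p = √[μ(2/r₁ − 1/a_t)] = 2031 m/s.
At r₂: circular v_c2 = √(μ/r₂) = 911.8 m/s; transfer-apolune v_a = √[μ(2/r₂ − 1/a_t)] = 625.9 m/s.
Δv₂ = v_c2 − v_a = 285.9 m/s.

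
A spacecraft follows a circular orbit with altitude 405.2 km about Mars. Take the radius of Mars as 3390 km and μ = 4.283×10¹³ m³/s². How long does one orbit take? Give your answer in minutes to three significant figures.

r = 3390 + 405.2 = 3795.2 km = 3.7952×10⁶ m.
Kepler's third law: T = 2π√(r³/μ) = 2π√((3.795×10⁶)³ / 4.283×10¹³).
r³/μ = 1.276×10⁶ s², so T = 2π × 1.130×10³ = 7.098×10³ s.
Converting: 7.098×10³ s ÷ 60.00 = 118.3 minutes.

T ≈ 118 minutes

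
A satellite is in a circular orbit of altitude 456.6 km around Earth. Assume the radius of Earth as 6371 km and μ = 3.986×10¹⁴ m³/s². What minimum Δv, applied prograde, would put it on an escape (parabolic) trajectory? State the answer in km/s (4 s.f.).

r = 6371 + 456.6 = 6827.6 km = 6.8276×10⁶ m.
Circular speed v_c = √(μ/r) = 7641 m/s.
Escape speed v_esc = √(2μ/r) = √2 × v_c = 10810 m/s.
Δv = v_esc − v_c = 3165 m/s = 3.165 km/s.

Δv ≈ 3.165 km/s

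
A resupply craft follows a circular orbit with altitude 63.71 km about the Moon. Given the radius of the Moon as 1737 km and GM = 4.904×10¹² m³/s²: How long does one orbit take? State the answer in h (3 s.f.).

r = 1737 + 63.71 = 1800.7 km = 1.8007×10⁶ m.
Kepler's third law: T = 2π√(r³/μ) = 2π√((1.801×10⁶)³ / 4.904×10¹²).
r³/μ = 1.191×10⁶ s², so T = 2π × 1.091×10³ = 6.856×10³ s.
Converting: 6.856×10³ s ÷ 3600 = 1.904 h.

T ≈ 1.90 h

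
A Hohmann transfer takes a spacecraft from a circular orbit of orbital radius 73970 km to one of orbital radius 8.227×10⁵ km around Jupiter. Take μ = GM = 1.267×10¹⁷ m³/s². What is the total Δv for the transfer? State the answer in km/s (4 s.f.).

r₁ = 73970 km = 7.397×10⁷ m.
r₂ = 8.227×10⁵ km = 8.227×10⁸ m.
Transfer ellipse a_t = (r₁ + r₂)/2 = 4.483×10⁸ m.
At r₁: circular v_c1 = √(μ/r₁) = 41390 m/s; transfer-perijove v_p = √[μ(2/r₁ − 1/a_t)] = 56060 m/s.
Δv₁ = v_p − v_c1 = 14680 m/s.
At r₂: circular v_c2 = √(μ/r₂) = 12410 m/s; transfer-apojove v_a = √[μ(2/r₂ − 1/a_t)] = 5041 m/s.
Δv₂ = v_c2 − v_a = 7369 m/s.
Total Δv = Δv₁ + Δv₂ = 22050 m/s = 22.05 km/s.

Δv_total ≈ 22.05 km/s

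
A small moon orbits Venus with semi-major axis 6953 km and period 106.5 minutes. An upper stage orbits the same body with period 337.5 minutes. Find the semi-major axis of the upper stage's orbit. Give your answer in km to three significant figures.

a₂ ≈ 15000 km

Kepler's third law: a³ ∝ T², so a₂ = a₁ (T₂/T₁)^(2/3).
T₂/T₁ = 3.169, (T₂/T₁)^(2/3) = 2.157.
a₂ = 6953 × 2.157 = 15000 km.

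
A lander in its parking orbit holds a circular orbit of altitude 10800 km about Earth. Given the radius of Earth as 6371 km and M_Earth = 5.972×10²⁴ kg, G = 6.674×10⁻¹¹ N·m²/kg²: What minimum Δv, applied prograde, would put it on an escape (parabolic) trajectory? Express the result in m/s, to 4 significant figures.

μ = GM = 6.674×10⁻¹¹ × 5.972×10²⁴ = 3.986×10¹⁴ m³/s².
r = 6371 + 10800 = 17171 km = 1.7171×10⁷ m.
Circular speed v_c = √(μ/r) = 4818 m/s.
Escape speed v_esc = √(2μ/r) = √2 × v_c = 6813 m/s.
Δv = v_esc − v_c = 1996 m/s.

Δv ≈ 1996 m/s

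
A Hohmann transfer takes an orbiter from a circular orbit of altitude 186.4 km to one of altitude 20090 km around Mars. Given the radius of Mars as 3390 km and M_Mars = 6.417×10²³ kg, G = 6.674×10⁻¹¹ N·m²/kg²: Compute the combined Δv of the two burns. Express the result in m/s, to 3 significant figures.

Δv_total ≈ 1750 m/s

μ = GM = 6.674×10⁻¹¹ × 6.417×10²³ = 4.283×10¹³ m³/s².
r₁ = 3390 + 186.4 = 3576.4 km = 3.5764×10⁶ m.
r₂ = 3390 + 20090 = 23480 km = 2.3480×10⁷ m.
Transfer ellipse a_t = (r₁ + r₂)/2 = 1.353×10⁷ m.
At r₁: circular v_c1 = √(μ/r₁) = 3460 m/s; transfer-periapsis v_p = √[μ(2/r₁ − 1/a_t)] = 4559 m/s.
Δv₁ = v_p − v_c1 = 1098 m/s.
At r₂: circular v_c2 = √(μ/r₂) = 1351 m/s; transfer-apoapsis v_a = √[μ(2/r₂ − 1/a_t)] = 694.4 m/s.
Δv₂ = v_c2 − v_a = 656.1 m/s.
Total Δv = Δv₁ + Δv₂ = 1755 m/s.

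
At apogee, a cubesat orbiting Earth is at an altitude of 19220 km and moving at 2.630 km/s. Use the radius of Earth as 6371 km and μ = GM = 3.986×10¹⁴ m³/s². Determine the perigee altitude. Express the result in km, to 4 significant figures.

r_a = 6371 + 19220 = 25591 km = 2.559×10⁷ m.
Specific energy ε = v²/2 − μ/r = -1.212×10⁷ J/kg, so a = −μ/(2ε) = 1.645×10⁷ m.
The apsides satisfy r_p + r_a = 2a, so the perigee radius is 2a − r_a = 7.304×10⁶ m = 7304.0 km.
Perigee altitude = 7304.0 − 6371 = 933.01 km.

perigee altitude ≈ 933.0 km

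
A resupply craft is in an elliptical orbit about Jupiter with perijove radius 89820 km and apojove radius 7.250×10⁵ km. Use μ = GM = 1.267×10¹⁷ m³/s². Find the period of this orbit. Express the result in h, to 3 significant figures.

Semi-major axis a = (r_p + r_a)/2 = (89820 + 7.2500×10⁵)/2 = 4.0741×10⁵ km = 4.074×10⁸ m.
By Kepler's third law T = 2π√(a³/μ) = 2π × 2.310×10⁴ = 1.452×10⁵ s.
= 40.32 h.

T ≈ 40.3 h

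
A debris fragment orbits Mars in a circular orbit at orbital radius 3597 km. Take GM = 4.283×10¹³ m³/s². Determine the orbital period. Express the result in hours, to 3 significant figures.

r = 3597 km = 3.597×10⁶ m.
Kepler's third law: T = 2π√(r³/μ) = 2π√((3.597×10⁶)³ / 4.283×10¹³).
r³/μ = 1.087×10⁶ s², so T = 2π × 1.042×10³ = 6.550×10³ s.
Converting: 6.550×10³ s ÷ 3600 = 1.819 hours.

T ≈ 1.82 hours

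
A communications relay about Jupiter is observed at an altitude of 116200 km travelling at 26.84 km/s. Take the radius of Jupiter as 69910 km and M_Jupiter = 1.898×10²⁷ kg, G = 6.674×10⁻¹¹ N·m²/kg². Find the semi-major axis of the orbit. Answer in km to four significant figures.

μ = GM = 6.674×10⁻¹¹ × 1.898×10²⁷ = 1.267×10¹⁷ m³/s².
r = 69910 + 116200 = 1.8611×10⁵ km = 1.861×10⁸ m.
Vis-viva rearranged: 1/a = 2/r − v²/μ = 1.075×10⁻⁸ − 5.687×10⁻⁹ = 5.059×10⁻⁹ m⁻¹.
a = 1.977×10⁸ m = 1.9765×10⁵ km.

a ≈ 1.977×10⁵ km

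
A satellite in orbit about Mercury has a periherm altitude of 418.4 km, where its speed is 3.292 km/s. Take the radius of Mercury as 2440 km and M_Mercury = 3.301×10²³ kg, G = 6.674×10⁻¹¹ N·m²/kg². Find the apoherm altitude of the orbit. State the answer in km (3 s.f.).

μ = GM = 6.674×10⁻¹¹ × 3.301×10²³ = 2.203×10¹³ m³/s².
r_p = 2440 + 418.4 = 2858.4 km = 2.858×10⁶ m.
Specific energy ε = v²/2 − μ/r = -2.289×10⁶ J/kg, so a = −μ/(2ε) = 4.813×10⁶ m.
The apsides satisfy r_p + r_a = 2a, so the apoherm radius is 2a − r_p = 6.767×10⁶ m = 6767.2 km.
Apoherm altitude = 6767.2 − 2440 = 4327.2 km.

apoherm altitude ≈ 4330 km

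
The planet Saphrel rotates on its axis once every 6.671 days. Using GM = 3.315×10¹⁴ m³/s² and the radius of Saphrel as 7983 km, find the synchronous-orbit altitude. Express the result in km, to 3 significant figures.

h_sync ≈ 1.33×10⁵ km

T = 6.671 days = 5.764×10⁵ s.
A synchronous orbit has period T, so by Kepler's third law a = (μT²/4π²)^(1/3).
μT²/4π² = 3.315×10¹⁴ × (5.764×10⁵)² / 39.48 = 2.790×10²⁴ m³.
a = 1.408×10⁸ m = 1.4077×10⁵ km.
Altitude h = a − R = 1.4077×10⁵ − 7983 = 1.3279×10⁵ km.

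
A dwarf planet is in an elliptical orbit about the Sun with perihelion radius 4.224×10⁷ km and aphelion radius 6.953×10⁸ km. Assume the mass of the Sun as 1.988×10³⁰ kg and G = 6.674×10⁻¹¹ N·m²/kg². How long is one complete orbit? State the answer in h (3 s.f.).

μ = GM = 6.674×10⁻¹¹ × 1.988×10³⁰ = 1.327×10²⁰ m³/s².
Semi-major axis a = (r_p + r_a)/2 = (4.2240×10⁷ + 6.9530×10⁸)/2 = 3.6877×10⁸ km = 3.688×10¹¹ m.
By Kepler's third law T = 2π√(a³/μ) = 2π × 1.944×10⁷ = 1.222×10⁸ s.
= 33930 h.

T ≈ 33900 h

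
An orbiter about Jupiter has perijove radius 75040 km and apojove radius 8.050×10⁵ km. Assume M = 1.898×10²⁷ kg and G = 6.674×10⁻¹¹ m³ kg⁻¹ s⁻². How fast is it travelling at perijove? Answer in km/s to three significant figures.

μ = GM = 6.674×10⁻¹¹ × 1.898×10²⁷ = 1.267×10¹⁷ m³/s².
Semi-major axis a = (r_p + r_a)/2 = 4.4002×10⁵ km = 4.400×10⁸ m.
Vis-viva: v² = μ(2/r − 1/a) = 1.267×10¹⁷ × (2.665×10⁻⁸ − 2.273×10⁻⁹) = 3.088×10⁹ m²/s².
v = 55570 m/s = 55.57 km/s.

v ≈ 55.6 km/s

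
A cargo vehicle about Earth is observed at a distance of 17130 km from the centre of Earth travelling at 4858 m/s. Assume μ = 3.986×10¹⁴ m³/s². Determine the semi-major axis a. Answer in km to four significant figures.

a ≈ 17380 km

r = 1.713×10⁷ m.
Specific orbital energy ε = v²/2 − μ/r = (4858)²/2 − 3.986×10¹⁴/1.713×10⁷ = -1.147×10⁷ J/kg.
Since ε = −μ/(2a), a = −μ/(2ε) = 1.738×10⁷ m = 17377 km.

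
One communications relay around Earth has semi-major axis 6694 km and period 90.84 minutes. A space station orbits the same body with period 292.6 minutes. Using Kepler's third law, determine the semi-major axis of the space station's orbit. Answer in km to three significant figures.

a₂ ≈ 14600 km

Kepler's third law: a³ ∝ T², so a₂ = a₁ (T₂/T₁)^(2/3).
T₂/T₁ = 3.221, (T₂/T₁)^(2/3) = 2.181.
a₂ = 6694 × 2.181 = 14600 km.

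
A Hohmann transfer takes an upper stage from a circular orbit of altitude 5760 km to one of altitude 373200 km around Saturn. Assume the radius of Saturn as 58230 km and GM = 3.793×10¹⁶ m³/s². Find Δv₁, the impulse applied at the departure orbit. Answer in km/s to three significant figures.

r₁ = 58230 + 5760 = 63990 km = 6.3990×10⁷ m.
r₂ = 58230 + 373200 = 431430 km = 4.3143×10⁸ m.
Transfer ellipse a_t = (r₁ + r₂)/2 = 2.477×10⁸ m.
At r₁: circular v_c1 = √(μ/r₁) = 24350 m/s; transfer-perikrone v_p = √[μ(2/r₁ − 1/a_t)] = 32130 m/s.
Δv₁ = v_p − v_c1 = 7784 m/s.
= 7.784 km/s.

Δv ≈ 7.78 km/s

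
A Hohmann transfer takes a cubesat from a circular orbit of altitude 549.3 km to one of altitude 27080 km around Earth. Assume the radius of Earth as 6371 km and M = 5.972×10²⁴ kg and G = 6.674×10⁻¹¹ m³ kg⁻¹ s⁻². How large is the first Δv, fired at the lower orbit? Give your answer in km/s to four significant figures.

Δv ≈ 2.180 km/s

μ = GM = 6.674×10⁻¹¹ × 5.972×10²⁴ = 3.986×10¹⁴ m³/s².
r₁ = 6371 + 549.3 = 6920.3 km = 6.9203×10⁶ m.
r₂ = 6371 + 27080 = 33451 km = 3.3451×10⁷ m.
Transfer ellipse a_t = (r₁ + r₂)/2 = 2.019×10⁷ m.
At r₁: circular v_c1 = √(μ/r₁) = 7589 m/s; transfer-perigee v_p = √[μ(2/r₁ − 1/a_t)] = 9770 m/s.
Δv₁ = v_p − v_c1 = 2180 m/s.
= 2.180 km/s.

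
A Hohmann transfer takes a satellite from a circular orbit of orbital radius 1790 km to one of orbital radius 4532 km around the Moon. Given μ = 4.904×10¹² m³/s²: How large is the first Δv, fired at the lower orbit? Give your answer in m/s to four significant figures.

r₁ = 1790 km = 1.790×10⁶ m.
r₂ = 4532 km = 4.532×10⁶ m.
Transfer ellipse a_t = (r₁ + r₂)/2 = 3.161×10⁶ m.
At r₁: circular v_c1 = √(μ/r₁) = 1655 m/s; transfer-perilune v_p = √[μ(2/r₁ − 1/a_t)] = 1982 m/s.
Δv₁ = v_p − v_c1 = 326.7 m/s.

Δv ≈ 326.7 m/s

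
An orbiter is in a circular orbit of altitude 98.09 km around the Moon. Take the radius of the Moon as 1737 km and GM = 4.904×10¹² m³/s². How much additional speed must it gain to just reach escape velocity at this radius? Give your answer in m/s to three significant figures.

r = 1737 + 98.09 = 1835.1 km = 1.8351×10⁶ m.
Circular speed v_c = √(μ/r) = 1635 m/s.
Escape speed v_esc = √(2μ/r) = √2 × v_c = 2312 m/s.
Δv = v_esc − v_c = 677.1 m/s.

Δv ≈ 677 m/s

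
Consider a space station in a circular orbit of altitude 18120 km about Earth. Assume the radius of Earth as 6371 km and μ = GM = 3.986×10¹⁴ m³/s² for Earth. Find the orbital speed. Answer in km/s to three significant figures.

v ≈ 4.03 km/s

r = 6371 + 18120 = 24491 km = 2.4491×10⁷ m.
For a circular orbit v = √(μ/r) = √(3.986×10¹⁴ / 2.449×10⁷) = √(1.628×10⁷) = 4034 m/s.
That is 4.034 km/s.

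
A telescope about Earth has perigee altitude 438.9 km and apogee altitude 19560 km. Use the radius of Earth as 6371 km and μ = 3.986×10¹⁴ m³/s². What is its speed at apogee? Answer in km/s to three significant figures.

v ≈ 2.53 km/s

r_p = 6371 + 438.9 = 6809.9 km = 6.8099×10⁶ m.
r_a = 6371 + 19560 = 25931 km = 2.5931×10⁷ m.
Semi-major axis a = (r_p + r_a)/2 = 16370 km = 1.637×10⁷ m.
Vis-viva: v² = μ(2/r − 1/a) = 3.986×10¹⁴ × (7.713×10⁻⁸ − 6.109×10⁻⁸) = 6.394×10⁶ m²/s².
v = 2529 m/s = 2.529 km/s.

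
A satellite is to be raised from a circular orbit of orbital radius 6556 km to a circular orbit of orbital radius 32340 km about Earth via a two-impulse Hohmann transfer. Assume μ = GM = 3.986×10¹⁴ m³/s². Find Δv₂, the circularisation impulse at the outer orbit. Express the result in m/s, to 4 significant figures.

r₁ = 6556 km = 6.556×10⁶ m.
r₂ = 32340 km = 3.234×10⁷ m.
Transfer ellipse a_t = (r₁ + r₂)/2 = 1.945×10⁷ m.
At r₁: circular v_c1 = √(μ/r₁) = 7797 m/s; transfer-perigee v_p = √[μ(2/r₁ − 1/a_t)] = 10050 m/s.
At r₂: circular v_c2 = √(μ/r₂) = 3511 m/s; transfer-apogee v_a = √[μ(2/r₂ − 1/a_t)] = 2038 m/s.
Δv₂ = v_c2 − v_a = 1472 m/s.

Δv ≈ 1472 m/s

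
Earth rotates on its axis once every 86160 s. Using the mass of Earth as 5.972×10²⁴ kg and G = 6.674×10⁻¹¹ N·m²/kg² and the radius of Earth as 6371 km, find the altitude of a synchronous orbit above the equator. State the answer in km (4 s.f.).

h_sync ≈ 35790 km

μ = GM = 6.674×10⁻¹¹ × 5.972×10²⁴ = 3.986×10¹⁴ m³/s².
A synchronous orbit has period T, so by Kepler's third law a = (μT²/4π²)^(1/3).
μT²/4π² = 3.986×10¹⁴ × (8.616×10⁴)² / 39.48 = 7.495×10²² m³.
a = 4.216×10⁷ m = 42162 km.
Altitude h = a − R = 42162 − 6371 = 35791 km.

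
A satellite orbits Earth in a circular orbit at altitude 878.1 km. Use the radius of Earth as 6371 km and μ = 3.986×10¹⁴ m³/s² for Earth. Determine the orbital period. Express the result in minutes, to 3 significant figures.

T ≈ 102 minutes

r = 6371 + 878.1 = 7249.1 km = 7.2491×10⁶ m.
Kepler's third law: T = 2π√(r³/μ) = 2π√((7.249×10⁶)³ / 3.986×10¹⁴).
r³/μ = 9.557×10⁵ s², so T = 2π × 9.776×10² = 6.142×10³ s.
Converting: 6.142×10³ s ÷ 60.00 = 102.4 minutes.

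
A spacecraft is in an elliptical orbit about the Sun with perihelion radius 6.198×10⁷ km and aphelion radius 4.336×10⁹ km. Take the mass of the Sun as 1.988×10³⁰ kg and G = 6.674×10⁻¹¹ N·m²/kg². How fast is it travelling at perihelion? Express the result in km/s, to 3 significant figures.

v ≈ 65.0 km/s

μ = GM = 6.674×10⁻¹¹ × 1.988×10³⁰ = 1.327×10²⁰ m³/s².
Semi-major axis a = (r_p + r_a)/2 = 2.1990×10⁹ km = 2.199×10¹² m.
Vis-viva: v² = μ(2/r − 1/a) = 1.327×10²⁰ × (3.227×10⁻¹¹ − 4.548×10⁻¹³) = 4.221×10⁹ m²/s².
v = 64970 m/s = 64.97 km/s.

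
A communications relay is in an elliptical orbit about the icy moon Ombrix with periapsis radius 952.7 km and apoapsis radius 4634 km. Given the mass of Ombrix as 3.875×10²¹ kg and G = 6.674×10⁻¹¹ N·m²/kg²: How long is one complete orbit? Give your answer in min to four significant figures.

T ≈ 961.4 min

μ = GM = 6.674×10⁻¹¹ × 3.875×10²¹ = 2.586×10¹¹ m³/s².
Semi-major axis a = (r_p + r_a)/2 = (952.70 + 4634.0)/2 = 2793.3 km = 2.793×10⁶ m.
By Kepler's third law T = 2π√(a³/μ) = 2π × 9.180×10³ = 5.768×10⁴ s.
= 961.4 min.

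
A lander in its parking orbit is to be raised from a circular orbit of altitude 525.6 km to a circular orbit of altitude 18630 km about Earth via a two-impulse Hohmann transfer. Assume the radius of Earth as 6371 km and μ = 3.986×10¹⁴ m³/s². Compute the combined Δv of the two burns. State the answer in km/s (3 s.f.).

r₁ = 6371 + 525.6 = 6896.6 km = 6.8966×10⁶ m.
r₂ = 6371 + 18630 = 25001 km = 2.5001×10⁷ m.
Transfer ellipse a_t = (r₁ + r₂)/2 = 1.595×10⁷ m.
At r₁: circular v_c1 = √(μ/r₁) = 7602 m/s; transfer-perigee v_p = √[μ(2/r₁ − 1/a_t)] = 9518 m/s.
Δv₁ = v_p − v_c1 = 1916 m/s.
At r₂: circular v_c2 = √(μ/r₂) = 3993 m/s; transfer-apogee v_a = √[μ(2/r₂ − 1/a_t)] = 2626 m/s.
Δv₂ = v_c2 − v_a = 1367 m/s.
Total Δv = Δv₁ + Δv₂ = 3283 m/s = 3.283 km/s.

Δv_total ≈ 3.28 km/s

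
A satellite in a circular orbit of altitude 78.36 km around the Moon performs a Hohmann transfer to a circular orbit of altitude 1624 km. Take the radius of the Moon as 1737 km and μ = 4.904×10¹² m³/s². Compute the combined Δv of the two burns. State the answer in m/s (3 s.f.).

Δv_total ≈ 426 m/s

r₁ = 1737 + 78.36 = 1815.4 km = 1.8154×10⁶ m.
r₂ = 1737 + 1624 = 3361.0 km = 3.3610×10⁶ m.
Transfer ellipse a_t = (r₁ + r₂)/2 = 2.588×10⁶ m.
At r₁: circular v_c1 = √(μ/r₁) = 1644 m/s; transfer-perilune v_p = √[μ(2/r₁ − 1/a_t)] = 1873 m/s.
Δv₁ = v_p − v_c1 = 229.4 m/s.
At r₂: circular v_c2 = √(μ/r₂) = 1208 m/s; transfer-apolune v_a = √[μ(2/r₂ − 1/a_t)] = 1012 m/s.
Δv₂ = v_c2 − v_a = 196.3 m/s.
Total Δv = Δv₁ + Δv₂ = 425.7 m/s.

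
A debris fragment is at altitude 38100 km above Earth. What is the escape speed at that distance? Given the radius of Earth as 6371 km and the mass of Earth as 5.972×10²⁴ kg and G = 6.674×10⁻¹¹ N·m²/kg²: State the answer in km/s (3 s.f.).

v_esc ≈ 4.23 km/s

μ = GM = 6.674×10⁻¹¹ × 5.972×10²⁴ = 3.986×10¹⁴ m³/s².
r = 6371 + 38100 = 44471 km = 4.4471×10⁷ m.
Escape speed v_esc = √(2μ/r) = √(2 × 3.986×10¹⁴ / 4.447×10⁷) = √(1.792×10⁷) = 4234 m/s.
= 4.234 km/s.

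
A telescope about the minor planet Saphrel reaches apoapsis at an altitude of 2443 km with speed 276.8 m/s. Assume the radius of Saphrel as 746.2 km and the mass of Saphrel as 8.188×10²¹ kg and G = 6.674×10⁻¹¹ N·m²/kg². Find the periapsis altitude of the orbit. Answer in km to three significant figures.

μ = GM = 6.674×10⁻¹¹ × 8.188×10²¹ = 5.465×10¹¹ m³/s².
r_a = 746.2 + 2443 = 3189.2 km = 3.189×10⁶ m.
Specific energy ε = v²/2 − μ/r = -1.330×10⁵ J/kg, so a = −μ/(2ε) = 2.054×10⁶ m.
The apsides satisfy r_p + r_a = 2a, so the periapsis radius is 2a − r_a = 9.183×10⁵ m = 918.34 km.
Periapsis altitude = 918.34 − 746.2 = 172.14 km.

periapsis altitude ≈ 172 km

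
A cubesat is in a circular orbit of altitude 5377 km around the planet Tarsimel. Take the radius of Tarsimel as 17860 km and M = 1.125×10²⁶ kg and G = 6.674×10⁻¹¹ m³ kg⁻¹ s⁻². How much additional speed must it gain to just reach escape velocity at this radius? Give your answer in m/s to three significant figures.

μ = GM = 6.674×10⁻¹¹ × 1.125×10²⁶ = 7.508×10¹⁵ m³/s².
r = 17860 + 5377 = 23237 km = 2.3237×10⁷ m.
Circular speed v_c = √(μ/r) = 17980 m/s.
Escape speed v_esc = √(2μ/r) = √2 × v_c = 25420 m/s.
Δv = v_esc − v_c = 7446 m/s.

Δv ≈ 7450 m/s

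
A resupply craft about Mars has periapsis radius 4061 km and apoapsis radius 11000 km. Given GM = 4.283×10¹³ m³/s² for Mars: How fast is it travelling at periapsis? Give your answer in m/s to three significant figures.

Semi-major axis a = (r_p + r_a)/2 = 7530.5 km = 7.530×10⁶ m.
Vis-viva: v² = μ(2/r − 1/a) = 4.283×10¹³ × (4.925×10⁻⁷ − 1.328×10⁻⁷) = 1.541×10⁷ m²/s².
v = 3925 m/s.

v ≈ 3930 m/s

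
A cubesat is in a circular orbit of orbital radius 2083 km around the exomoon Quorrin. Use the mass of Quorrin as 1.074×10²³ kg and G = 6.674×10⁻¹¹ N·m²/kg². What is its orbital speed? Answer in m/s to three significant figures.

v ≈ 1860 m/s

μ = GM = 6.674×10⁻¹¹ × 1.074×10²³ = 7.168×10¹² m³/s².
r = 2083 km = 2.083×10⁶ m.
For a circular orbit v = √(μ/r) = √(7.168×10¹² / 2.083×10⁶) = √(3.441×10⁶) = 1855 m/s.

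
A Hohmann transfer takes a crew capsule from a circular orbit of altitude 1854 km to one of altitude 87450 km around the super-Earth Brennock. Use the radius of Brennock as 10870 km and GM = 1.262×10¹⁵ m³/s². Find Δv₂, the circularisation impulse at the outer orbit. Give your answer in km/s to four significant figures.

Δv ≈ 1.868 km/s

r₁ = 10870 + 1854 = 12724 km = 1.2724×10⁷ m.
r₂ = 10870 + 87450 = 98320 km = 9.8320×10⁷ m.
Transfer ellipse a_t = (r₁ + r₂)/2 = 5.552×10⁷ m.
At r₁: circular v_c1 = √(μ/r₁) = 9959 m/s; transfer-periapsis v_p = √[μ(2/r₁ − 1/a_t)] = 13250 m/s.
At r₂: circular v_c2 = √(μ/r₂) = 3583 m/s; transfer-apoapsis v_a = √[μ(2/r₂ − 1/a_t)] = 1715 m/s.
Δv₂ = v_c2 − v_a = 1868 m/s.
= 1.868 km/s.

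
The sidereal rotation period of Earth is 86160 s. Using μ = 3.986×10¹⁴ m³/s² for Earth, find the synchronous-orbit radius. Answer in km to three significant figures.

r_sync ≈ 42200 km

A synchronous orbit has period T, so by Kepler's third law a = (μT²/4π²)^(1/3).
μT²/4π² = 3.986×10¹⁴ × (8.616×10⁴)² / 39.48 = 7.495×10²² m³.
a = 4.216×10⁷ m = 42163 km.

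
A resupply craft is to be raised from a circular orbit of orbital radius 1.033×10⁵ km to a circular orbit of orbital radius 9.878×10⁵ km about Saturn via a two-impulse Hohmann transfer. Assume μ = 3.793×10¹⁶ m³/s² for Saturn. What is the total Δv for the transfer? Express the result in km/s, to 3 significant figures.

Δv_total ≈ 10.1 km/s

r₁ = 1.033×10⁵ km = 1.033×10⁸ m.
r₂ = 9.878×10⁵ km = 9.878×10⁸ m.
Transfer ellipse a_t = (r₁ + r₂)/2 = 5.456×10⁸ m.
At r₁: circular v_c1 = √(μ/r₁) = 19160 m/s; transfer-perikrone v_p = √[μ(2/r₁ − 1/a_t)] = 25780 m/s.
Δv₁ = v_p − v_c1 = 6622 m/s.
At r₂: circular v_c2 = √(μ/r₂) = 6197 m/s; transfer-apokrone v_a = √[μ(2/r₂ − 1/a_t)] = 2696 m/s.
Δv₂ = v_c2 − v_a = 3500 m/s.
Total Δv = Δv₁ + Δv₂ = 10120 m/s = 10.12 km/s.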